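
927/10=927/10 = 92.70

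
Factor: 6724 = 2^2 * 41^2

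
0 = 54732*0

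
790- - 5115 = 5905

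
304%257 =47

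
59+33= 92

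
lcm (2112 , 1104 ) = 48576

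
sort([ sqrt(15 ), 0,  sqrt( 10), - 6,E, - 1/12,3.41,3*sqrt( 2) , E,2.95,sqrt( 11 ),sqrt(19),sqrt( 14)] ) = [ - 6, - 1/12, 0  ,  E,E,2.95,  sqrt(10),sqrt( 11),3.41 , sqrt( 14 ),sqrt( 15), 3*sqrt(2),sqrt( 19) ]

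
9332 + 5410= 14742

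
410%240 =170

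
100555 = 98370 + 2185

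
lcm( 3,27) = 27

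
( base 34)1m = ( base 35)1l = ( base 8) 70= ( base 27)22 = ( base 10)56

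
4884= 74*66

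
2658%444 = 438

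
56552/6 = 9425 + 1/3= 9425.33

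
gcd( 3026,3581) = 1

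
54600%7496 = 2128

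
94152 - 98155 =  - 4003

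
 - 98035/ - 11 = 98035/11 = 8912.27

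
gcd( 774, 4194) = 18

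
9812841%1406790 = 1372101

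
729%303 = 123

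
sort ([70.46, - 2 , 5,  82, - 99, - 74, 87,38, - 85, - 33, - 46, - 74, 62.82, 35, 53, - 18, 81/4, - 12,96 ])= [  -  99, - 85, - 74, - 74, - 46, - 33, - 18,  -  12, - 2, 5, 81/4 , 35, 38,53, 62.82, 70.46, 82, 87, 96 ] 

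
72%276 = 72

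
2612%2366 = 246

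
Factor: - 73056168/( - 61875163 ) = 2^3*3^4*7^( - 1 )*31^(-1)*112741^1*285139^( -1) 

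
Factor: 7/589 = 7^1*19^( - 1 ) * 31^( - 1 ) 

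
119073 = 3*39691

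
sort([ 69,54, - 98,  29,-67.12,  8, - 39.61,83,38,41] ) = [ -98, - 67.12, - 39.61,8,29 , 38,  41,54 , 69,  83]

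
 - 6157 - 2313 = -8470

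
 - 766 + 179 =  - 587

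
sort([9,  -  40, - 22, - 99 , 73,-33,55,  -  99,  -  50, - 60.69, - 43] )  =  [  -  99, -99, - 60.69,-50, - 43 ,- 40 , - 33, - 22, 9,55, 73] 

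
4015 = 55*73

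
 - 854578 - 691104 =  -1545682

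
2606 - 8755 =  - 6149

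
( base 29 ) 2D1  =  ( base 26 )316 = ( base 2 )100000001100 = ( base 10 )2060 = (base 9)2738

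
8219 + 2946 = 11165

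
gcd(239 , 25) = 1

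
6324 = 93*68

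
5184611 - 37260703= - 32076092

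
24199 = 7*3457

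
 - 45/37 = -45/37  =  -1.22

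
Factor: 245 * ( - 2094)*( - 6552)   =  2^4*3^3*5^1*7^3*13^1*349^1 = 3361372560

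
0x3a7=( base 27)17h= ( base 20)26f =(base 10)935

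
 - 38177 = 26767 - 64944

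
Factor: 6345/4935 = 9/7 = 3^2*7^ ( - 1)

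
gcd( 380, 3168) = 4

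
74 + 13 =87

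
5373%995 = 398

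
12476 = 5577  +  6899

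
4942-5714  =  -772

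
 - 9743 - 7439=  -  17182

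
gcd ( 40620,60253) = 677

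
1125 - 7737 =-6612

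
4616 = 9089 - 4473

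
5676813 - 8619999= -2943186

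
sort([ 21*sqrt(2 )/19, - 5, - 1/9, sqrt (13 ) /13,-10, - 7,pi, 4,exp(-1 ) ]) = [ - 10, -7, - 5, - 1/9, sqrt( 13)/13,exp(-1),21*sqrt( 2)/19,pi,4]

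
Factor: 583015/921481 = 5^1*11^( - 1)*17^1*19^2*4409^ (-1) = 30685/48499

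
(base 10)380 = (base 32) BS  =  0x17c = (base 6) 1432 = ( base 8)574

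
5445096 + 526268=5971364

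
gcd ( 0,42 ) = 42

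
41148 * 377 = 15512796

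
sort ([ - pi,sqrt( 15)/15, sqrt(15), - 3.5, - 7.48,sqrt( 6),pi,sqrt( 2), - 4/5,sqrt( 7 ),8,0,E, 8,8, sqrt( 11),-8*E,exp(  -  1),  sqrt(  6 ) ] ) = [ - 8*E,-7.48, - 3.5, - pi, - 4/5, 0, sqrt(15 ) /15,exp(-1),sqrt ( 2), sqrt(6),sqrt( 6),  sqrt( 7 ),  E,pi,sqrt( 11 ), sqrt( 15),8 , 8 , 8 ]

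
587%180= 47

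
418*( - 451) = -188518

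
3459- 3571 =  - 112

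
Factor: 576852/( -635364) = -3^( - 3)  *37^( - 1)*907^1=   -  907/999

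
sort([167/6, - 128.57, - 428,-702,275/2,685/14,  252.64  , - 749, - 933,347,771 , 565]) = [ - 933 ,-749,-702, - 428, - 128.57, 167/6, 685/14,275/2 , 252.64, 347,565, 771 ] 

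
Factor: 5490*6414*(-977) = -2^2 * 3^3  *  5^1*61^1*977^1*1069^1 = - 34402964220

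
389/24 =389/24=   16.21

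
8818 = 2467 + 6351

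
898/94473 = 898/94473= 0.01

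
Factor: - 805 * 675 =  - 3^3*5^3*7^1*23^1 = - 543375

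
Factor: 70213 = 11^1 * 13^1 * 491^1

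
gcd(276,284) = 4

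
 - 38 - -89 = 51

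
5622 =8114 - 2492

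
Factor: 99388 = 2^2*24847^1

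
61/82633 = 61/82633 = 0.00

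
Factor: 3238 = 2^1*1619^1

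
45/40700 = 9/8140 = 0.00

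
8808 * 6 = 52848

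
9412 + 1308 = 10720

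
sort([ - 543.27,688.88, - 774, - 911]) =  [-911, - 774, - 543.27, 688.88] 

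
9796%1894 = 326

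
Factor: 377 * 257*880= 85262320  =  2^4*5^1 * 11^1*13^1*29^1*257^1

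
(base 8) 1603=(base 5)12044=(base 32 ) S3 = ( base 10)899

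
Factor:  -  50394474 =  - 2^1*3^4*13^1*  23929^1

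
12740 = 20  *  637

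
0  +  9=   9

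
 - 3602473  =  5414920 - 9017393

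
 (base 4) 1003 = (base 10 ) 67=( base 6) 151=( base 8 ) 103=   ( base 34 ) 1x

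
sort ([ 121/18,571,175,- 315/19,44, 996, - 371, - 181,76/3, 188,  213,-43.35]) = [ - 371,-181,-43.35, - 315/19, 121/18, 76/3,44,175,188,  213, 571, 996]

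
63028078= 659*95642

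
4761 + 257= 5018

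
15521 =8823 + 6698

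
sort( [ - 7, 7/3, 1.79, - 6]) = [ - 7, - 6,  1.79, 7/3]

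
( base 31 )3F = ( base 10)108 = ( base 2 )1101100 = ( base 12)90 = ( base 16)6C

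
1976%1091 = 885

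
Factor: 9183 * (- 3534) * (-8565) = 277957563930 = 2^1*3^3*5^1*19^1*31^1*571^1 * 3061^1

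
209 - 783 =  -574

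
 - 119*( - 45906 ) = 5462814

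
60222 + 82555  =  142777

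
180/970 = 18/97 = 0.19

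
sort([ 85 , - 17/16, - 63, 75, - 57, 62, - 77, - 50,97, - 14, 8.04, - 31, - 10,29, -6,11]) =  [ - 77, - 63, - 57, - 50, - 31, - 14,  -  10,  -  6, - 17/16 , 8.04, 11,  29,  62, 75,85,97 ] 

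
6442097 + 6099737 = 12541834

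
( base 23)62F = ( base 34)2r5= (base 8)6243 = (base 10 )3235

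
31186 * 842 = 26258612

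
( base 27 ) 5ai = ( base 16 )F5D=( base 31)42R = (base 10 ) 3933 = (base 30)4b3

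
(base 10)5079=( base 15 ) 1789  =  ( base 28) 6db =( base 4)1033113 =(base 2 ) 1001111010111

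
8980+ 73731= 82711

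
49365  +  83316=132681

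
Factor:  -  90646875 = -3^2*5^5*11^1*293^1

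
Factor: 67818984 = 2^3*3^1*17^1*113^1*1471^1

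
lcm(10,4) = 20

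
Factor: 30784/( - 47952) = - 52/81 = - 2^2  *3^(-4)*13^1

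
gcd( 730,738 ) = 2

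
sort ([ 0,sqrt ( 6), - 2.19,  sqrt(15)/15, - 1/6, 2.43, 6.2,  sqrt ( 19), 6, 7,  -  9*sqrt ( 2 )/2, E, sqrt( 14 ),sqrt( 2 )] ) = [ - 9*sqrt ( 2) /2, -2.19, - 1/6, 0 , sqrt(15)/15, sqrt( 2),2.43,sqrt( 6 ), E, sqrt( 14 ), sqrt( 19 ),6 , 6.2, 7 ] 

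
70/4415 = 14/883 = 0.02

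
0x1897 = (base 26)983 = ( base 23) BKG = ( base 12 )3787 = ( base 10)6295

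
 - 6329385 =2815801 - 9145186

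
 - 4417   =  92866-97283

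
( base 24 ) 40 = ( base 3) 10120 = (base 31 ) 33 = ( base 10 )96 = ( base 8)140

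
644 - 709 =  - 65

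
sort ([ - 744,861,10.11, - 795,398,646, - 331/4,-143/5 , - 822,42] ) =[ - 822,-795,-744,- 331/4,-143/5,10.11, 42,398,646,861 ]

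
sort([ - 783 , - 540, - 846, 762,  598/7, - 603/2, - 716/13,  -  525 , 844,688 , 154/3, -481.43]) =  [-846, - 783, - 540, - 525, - 481.43,  -  603/2, - 716/13, 154/3,598/7,688,762, 844]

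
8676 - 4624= 4052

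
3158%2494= 664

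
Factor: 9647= 11^1*877^1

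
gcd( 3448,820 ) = 4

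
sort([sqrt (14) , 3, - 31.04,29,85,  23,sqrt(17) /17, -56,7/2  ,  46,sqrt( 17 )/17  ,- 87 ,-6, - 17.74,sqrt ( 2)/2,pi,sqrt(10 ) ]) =[ - 87, - 56,- 31.04, - 17.74 , - 6, sqrt ( 17 )/17,sqrt (17)/17,sqrt(2 )/2, 3,pi,sqrt( 10), 7/2,sqrt(14),23,29,46,85] 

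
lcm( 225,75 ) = 225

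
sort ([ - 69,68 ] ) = [-69, 68]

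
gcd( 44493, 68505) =3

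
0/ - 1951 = 0/1 = - 0.00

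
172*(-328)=  -  56416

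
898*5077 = 4559146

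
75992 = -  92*( - 826 ) 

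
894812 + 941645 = 1836457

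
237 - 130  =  107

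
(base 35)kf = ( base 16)2CB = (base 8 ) 1313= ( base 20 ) 1FF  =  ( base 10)715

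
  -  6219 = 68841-75060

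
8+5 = 13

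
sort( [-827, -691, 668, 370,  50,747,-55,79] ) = [ - 827, -691, - 55, 50,79,370,668,747 ] 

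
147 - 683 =  -  536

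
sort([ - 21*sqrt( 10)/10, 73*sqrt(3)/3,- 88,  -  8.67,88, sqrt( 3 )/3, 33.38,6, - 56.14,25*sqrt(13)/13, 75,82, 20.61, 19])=[  -  88, - 56.14, - 8.67,-21*sqrt(10)/10,sqrt( 3)/3,6,25*sqrt( 13)/13,19,20.61,33.38, 73*sqrt( 3)/3,75 , 82, 88 ]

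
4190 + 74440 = 78630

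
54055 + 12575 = 66630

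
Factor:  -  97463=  - 97463^1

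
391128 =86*4548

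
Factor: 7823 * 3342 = 26144466 = 2^1*  3^1*557^1*7823^1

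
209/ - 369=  - 1 + 160/369 = - 0.57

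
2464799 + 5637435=8102234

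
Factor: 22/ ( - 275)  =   - 2/25= - 2^1 * 5^( - 2)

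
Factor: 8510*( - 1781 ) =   -  15156310 = - 2^1 * 5^1*13^1*23^1*37^1 * 137^1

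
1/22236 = 1/22236 = 0.00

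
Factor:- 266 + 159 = -107^1=- 107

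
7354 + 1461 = 8815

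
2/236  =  1/118 = 0.01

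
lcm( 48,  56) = 336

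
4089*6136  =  25090104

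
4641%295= 216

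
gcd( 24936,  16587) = 3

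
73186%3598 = 1226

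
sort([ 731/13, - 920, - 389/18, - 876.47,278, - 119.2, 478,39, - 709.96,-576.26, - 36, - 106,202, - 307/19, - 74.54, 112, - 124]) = [ - 920, - 876.47, - 709.96,-576.26, - 124, - 119.2, - 106, - 74.54, - 36, - 389/18, - 307/19,  39,731/13,112 , 202,278,478]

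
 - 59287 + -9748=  - 69035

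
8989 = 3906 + 5083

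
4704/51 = 1568/17= 92.24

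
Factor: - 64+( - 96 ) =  - 160 = -2^5*5^1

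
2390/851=2 + 688/851 = 2.81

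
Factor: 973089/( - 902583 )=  - 108121/100287 = -  3^(-2)*11^( - 1 )*13^1*1013^( - 1)*8317^1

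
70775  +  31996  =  102771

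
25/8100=1/324 = 0.00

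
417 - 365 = 52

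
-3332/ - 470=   1666/235= 7.09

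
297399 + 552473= 849872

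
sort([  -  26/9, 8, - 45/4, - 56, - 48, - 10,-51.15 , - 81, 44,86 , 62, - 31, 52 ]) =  [ - 81, - 56  , - 51.15,-48, - 31, - 45/4,-10,-26/9, 8,44,52,  62,86 ]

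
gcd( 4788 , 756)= 252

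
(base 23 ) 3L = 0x5A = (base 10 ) 90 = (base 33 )2O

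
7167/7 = 1023 + 6/7 = 1023.86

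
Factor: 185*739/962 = 2^( - 1)*5^1* 13^( - 1 )*739^1 = 3695/26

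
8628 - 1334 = 7294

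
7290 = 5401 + 1889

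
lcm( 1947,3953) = 130449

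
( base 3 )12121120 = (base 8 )7774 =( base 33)3p0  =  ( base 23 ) 7gl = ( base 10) 4092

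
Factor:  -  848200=-2^3*5^2*4241^1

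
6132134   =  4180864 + 1951270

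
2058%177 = 111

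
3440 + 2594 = 6034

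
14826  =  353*42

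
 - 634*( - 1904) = 1207136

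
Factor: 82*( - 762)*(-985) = 61546740 = 2^2*3^1 * 5^1*41^1*127^1 * 197^1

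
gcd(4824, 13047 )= 3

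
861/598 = 1+263/598 = 1.44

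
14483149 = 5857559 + 8625590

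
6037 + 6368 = 12405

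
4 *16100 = 64400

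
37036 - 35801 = 1235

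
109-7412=-7303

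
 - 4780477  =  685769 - 5466246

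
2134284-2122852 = 11432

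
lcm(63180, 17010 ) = 442260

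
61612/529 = 61612/529=116.47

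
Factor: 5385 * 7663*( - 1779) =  - 73410888645 = - 3^2*5^1 * 79^1*97^1 * 359^1* 593^1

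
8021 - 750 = 7271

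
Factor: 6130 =2^1*5^1*613^1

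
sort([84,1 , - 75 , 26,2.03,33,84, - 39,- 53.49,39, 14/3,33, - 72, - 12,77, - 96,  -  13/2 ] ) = [ - 96,-75,-72,  -  53.49, - 39, - 12, - 13/2,  1,  2.03, 14/3 , 26,33, 33,39,77,84 , 84]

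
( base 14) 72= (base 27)3J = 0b1100100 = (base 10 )100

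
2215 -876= 1339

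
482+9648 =10130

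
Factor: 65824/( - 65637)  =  -352/351 = -  2^5*3^(-3 )*11^1*13^ (-1)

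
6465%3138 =189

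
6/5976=1/996 = 0.00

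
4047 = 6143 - 2096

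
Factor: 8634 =2^1*3^1*1439^1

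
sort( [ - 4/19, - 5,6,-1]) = [ - 5, - 1, - 4/19 , 6]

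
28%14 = 0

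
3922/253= 15 + 127/253  =  15.50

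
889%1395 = 889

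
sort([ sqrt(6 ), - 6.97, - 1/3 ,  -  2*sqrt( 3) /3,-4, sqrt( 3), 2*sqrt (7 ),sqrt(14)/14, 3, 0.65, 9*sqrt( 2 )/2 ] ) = [ - 6.97,  -  4,-2*sqrt( 3)/3,-1/3, sqrt ( 14) /14 , 0.65,sqrt( 3 ), sqrt( 6), 3,  2 *sqrt( 7 ),9*sqrt(2 )/2] 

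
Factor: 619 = 619^1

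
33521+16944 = 50465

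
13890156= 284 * 48909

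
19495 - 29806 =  - 10311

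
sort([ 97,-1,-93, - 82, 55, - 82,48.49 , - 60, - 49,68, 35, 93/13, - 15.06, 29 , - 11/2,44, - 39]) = [ - 93, - 82, - 82, - 60, - 49, - 39, - 15.06 , - 11/2, -1, 93/13, 29,35, 44,48.49, 55,68, 97]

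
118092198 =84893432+33198766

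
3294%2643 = 651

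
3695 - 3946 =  - 251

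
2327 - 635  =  1692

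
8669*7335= 63587115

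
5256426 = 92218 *57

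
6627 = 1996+4631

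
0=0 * 43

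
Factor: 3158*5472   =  17280576 = 2^6*3^2 * 19^1 * 1579^1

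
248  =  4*62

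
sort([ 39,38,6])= [ 6, 38,39]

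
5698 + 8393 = 14091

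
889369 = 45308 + 844061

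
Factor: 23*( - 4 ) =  - 92 = - 2^2*23^1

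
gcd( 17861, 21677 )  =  53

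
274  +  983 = 1257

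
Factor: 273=3^1*7^1*13^1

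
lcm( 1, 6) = 6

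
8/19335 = 8/19335 = 0.00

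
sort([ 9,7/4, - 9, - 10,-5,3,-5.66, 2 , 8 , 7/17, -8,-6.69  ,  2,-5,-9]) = [ - 10,-9, - 9,-8,  -  6.69, - 5.66,-5  , - 5, 7/17,7/4,  2,2, 3,8, 9]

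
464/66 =232/33 = 7.03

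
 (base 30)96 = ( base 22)cc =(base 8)424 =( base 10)276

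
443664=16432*27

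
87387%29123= 18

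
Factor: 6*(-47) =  - 282= - 2^1* 3^1*47^1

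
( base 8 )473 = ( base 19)gb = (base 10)315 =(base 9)380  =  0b100111011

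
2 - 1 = 1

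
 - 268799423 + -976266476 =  - 1245065899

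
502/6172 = 251/3086 = 0.08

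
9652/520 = 18 + 73/130 = 18.56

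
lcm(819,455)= 4095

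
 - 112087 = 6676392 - 6788479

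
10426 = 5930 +4496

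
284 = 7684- 7400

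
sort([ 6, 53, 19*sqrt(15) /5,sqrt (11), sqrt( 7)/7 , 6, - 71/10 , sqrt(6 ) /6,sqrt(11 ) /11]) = [ - 71/10, sqrt( 11)/11,sqrt(7 ) /7,sqrt( 6)/6,sqrt(11 ), 6,6,19*sqrt( 15)/5, 53 ]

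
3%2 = 1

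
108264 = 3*36088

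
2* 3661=7322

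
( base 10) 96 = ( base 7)165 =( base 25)3l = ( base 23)44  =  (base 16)60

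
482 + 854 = 1336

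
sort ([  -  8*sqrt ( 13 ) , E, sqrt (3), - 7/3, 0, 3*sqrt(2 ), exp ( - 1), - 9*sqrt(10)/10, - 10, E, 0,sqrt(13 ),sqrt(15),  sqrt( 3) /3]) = [-8*sqrt(13 ), - 10, - 9*sqrt( 10 ) /10, -7/3, 0,0, exp ( - 1 ),sqrt( 3)/3, sqrt(3 ), E,E, sqrt(13 ) , sqrt(15 ),3 * sqrt(2) ] 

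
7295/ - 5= - 1459/1=- 1459.00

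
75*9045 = 678375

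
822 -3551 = -2729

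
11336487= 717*15811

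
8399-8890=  - 491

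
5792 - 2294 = 3498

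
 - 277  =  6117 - 6394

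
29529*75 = 2214675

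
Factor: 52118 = 2^1 * 11^1*23^1*103^1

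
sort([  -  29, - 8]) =[ - 29, - 8 ] 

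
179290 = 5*35858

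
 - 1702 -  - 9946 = 8244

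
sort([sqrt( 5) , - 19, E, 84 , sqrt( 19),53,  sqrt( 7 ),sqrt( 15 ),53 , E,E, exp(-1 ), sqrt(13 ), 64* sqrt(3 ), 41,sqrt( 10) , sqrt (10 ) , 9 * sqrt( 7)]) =[-19, exp(-1), sqrt( 5 ), sqrt( 7),  E, E,  E, sqrt( 10) , sqrt( 10 ),sqrt( 13 ), sqrt( 15 ),sqrt( 19 ),9*sqrt ( 7),41, 53,53 , 84,64*sqrt( 3 ) ] 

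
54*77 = 4158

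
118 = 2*59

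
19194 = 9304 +9890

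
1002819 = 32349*31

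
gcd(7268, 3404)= 92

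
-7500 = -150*50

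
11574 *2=23148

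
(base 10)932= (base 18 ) 2FE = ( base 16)3a4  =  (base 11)778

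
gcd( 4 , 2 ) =2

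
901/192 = 4+133/192  =  4.69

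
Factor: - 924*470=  - 2^3*3^1*5^1*7^1 * 11^1*47^1   =  - 434280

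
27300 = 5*5460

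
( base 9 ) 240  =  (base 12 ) 146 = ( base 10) 198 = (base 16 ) c6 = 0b11000110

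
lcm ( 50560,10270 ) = 657280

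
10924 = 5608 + 5316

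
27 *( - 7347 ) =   -  198369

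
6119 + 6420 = 12539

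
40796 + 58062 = 98858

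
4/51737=4/51737= 0.00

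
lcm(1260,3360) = 10080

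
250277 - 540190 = -289913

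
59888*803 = 48090064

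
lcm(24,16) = 48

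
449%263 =186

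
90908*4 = 363632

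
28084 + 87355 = 115439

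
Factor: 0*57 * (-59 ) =0=0^1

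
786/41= 786/41= 19.17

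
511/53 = 9 + 34/53 = 9.64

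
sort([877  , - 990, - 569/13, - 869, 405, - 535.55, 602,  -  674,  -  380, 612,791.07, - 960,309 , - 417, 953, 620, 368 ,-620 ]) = [ - 990,  -  960, - 869, -674,- 620 , - 535.55, - 417,-380,  -  569/13, 309 , 368,  405, 602, 612,620,791.07, 877, 953] 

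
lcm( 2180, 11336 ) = 56680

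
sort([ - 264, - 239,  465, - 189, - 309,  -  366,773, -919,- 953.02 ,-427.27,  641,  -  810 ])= [- 953.02, - 919 ,- 810,  -  427.27, - 366, - 309, - 264,-239,- 189,465,  641, 773 ] 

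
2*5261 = 10522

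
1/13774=1/13774 = 0.00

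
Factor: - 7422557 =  - 17^1*436621^1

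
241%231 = 10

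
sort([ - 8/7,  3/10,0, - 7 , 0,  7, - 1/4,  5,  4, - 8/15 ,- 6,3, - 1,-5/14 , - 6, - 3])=[-7 , - 6, - 6, - 3, - 8/7, - 1,  -  8/15, - 5/14,  -  1/4 , 0,0,3/10, 3 , 4, 5,7 ]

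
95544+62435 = 157979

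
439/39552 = 439/39552 = 0.01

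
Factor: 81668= 2^2*17^1*1201^1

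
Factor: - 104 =  -  2^3  *13^1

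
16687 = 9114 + 7573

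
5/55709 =5/55709 = 0.00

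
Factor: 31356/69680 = 9/20 = 2^(  -  2 )*3^2*5^( - 1 )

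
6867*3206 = 22015602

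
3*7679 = 23037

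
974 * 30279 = 29491746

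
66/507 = 22/169 = 0.13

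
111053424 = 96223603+14829821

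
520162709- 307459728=212702981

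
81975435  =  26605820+55369615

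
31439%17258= 14181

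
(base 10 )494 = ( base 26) j0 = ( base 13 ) 2C0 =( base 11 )40a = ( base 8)756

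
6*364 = 2184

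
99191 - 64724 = 34467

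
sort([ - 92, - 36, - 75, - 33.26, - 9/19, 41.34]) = [- 92, - 75, - 36 ,-33.26 , - 9/19,41.34] 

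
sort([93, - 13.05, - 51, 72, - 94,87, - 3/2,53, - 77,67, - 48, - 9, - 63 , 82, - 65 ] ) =[-94, - 77 , - 65, -63, - 51,  -  48, - 13.05, - 9, - 3/2,53, 67,72,82,87,93] 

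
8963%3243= 2477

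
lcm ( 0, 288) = 0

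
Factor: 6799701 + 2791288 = 9590989^1   =  9590989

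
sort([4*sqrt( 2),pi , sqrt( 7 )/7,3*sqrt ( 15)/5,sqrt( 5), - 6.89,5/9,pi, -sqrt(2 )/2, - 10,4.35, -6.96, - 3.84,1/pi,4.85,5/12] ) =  [ - 10, - 6.96, -6.89, - 3.84, - sqrt(2)/2, 1/pi , sqrt( 7)/7,5/12,5/9,  sqrt( 5 ),3*sqrt ( 15 )/5,pi,pi, 4.35,4.85,4*sqrt(2)]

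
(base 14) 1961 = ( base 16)11F1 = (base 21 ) A8F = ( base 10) 4593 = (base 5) 121333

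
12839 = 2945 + 9894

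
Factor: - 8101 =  - 8101^1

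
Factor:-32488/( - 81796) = 2^1*11^( - 2 ) * 13^( - 2 )*31^1  *131^1 = 8122/20449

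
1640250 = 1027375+612875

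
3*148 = 444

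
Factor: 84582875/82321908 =2^( - 2) * 3^ ( - 1 )*5^3*13^1*19^ ( - 1)*127^( - 1 ) * 2843^(-1)*52051^1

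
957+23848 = 24805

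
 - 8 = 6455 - 6463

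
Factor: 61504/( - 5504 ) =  - 2^( - 1 )*31^2*43^( - 1 )=- 961/86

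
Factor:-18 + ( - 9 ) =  - 27 = - 3^3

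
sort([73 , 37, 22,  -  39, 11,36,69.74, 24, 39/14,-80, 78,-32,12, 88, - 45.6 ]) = [ - 80, - 45.6, - 39,  -  32,39/14,11, 12,22,24,36,37,69.74,73, 78,88]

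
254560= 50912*5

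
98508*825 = 81269100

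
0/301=0=0.00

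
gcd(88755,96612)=291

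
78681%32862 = 12957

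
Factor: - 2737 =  - 7^1*17^1*23^1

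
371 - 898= - 527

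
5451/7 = 5451/7 = 778.71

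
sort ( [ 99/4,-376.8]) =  [-376.8 , 99/4 ] 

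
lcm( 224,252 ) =2016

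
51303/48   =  1068 + 13/16  =  1068.81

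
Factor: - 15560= -2^3*5^1*389^1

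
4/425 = 4/425 = 0.01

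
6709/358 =6709/358 = 18.74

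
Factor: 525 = 3^1*5^2*7^1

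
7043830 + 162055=7205885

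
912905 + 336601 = 1249506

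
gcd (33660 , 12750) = 510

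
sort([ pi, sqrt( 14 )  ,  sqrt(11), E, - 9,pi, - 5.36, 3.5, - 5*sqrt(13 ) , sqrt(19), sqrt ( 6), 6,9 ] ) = [-5*sqrt( 13), - 9,-5.36, sqrt (6), E, pi, pi, sqrt ( 11 ),3.5 , sqrt (14 ), sqrt(19),6,9] 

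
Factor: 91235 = 5^1*71^1*257^1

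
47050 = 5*9410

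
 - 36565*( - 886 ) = 32396590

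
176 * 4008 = 705408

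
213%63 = 24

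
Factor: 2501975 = 5^2*7^1*17^1*29^2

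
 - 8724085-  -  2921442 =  - 5802643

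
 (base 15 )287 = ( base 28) kh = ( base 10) 577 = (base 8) 1101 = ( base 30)j7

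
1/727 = 1/727= 0.00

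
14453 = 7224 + 7229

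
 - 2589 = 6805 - 9394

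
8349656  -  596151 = 7753505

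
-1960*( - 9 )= 17640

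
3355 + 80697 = 84052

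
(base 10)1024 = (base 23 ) 1LC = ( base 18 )32g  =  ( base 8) 2000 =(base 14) 532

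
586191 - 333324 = 252867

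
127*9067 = 1151509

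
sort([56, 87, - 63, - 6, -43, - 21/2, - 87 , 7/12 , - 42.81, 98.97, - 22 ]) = [ - 87, - 63,-43, - 42.81, - 22, - 21/2,-6,7/12, 56, 87 , 98.97 ] 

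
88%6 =4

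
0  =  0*1285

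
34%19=15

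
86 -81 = 5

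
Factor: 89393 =89393^1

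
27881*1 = 27881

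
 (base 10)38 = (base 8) 46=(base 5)123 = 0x26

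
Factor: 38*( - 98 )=-2^2*7^2*19^1 = - 3724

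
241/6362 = 241/6362 = 0.04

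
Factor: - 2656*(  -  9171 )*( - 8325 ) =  - 2^5*3^4*5^2*37^1*83^1*1019^1 = - 202781815200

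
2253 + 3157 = 5410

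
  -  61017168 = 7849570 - 68866738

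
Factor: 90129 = 3^1*13^1* 2311^1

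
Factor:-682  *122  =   - 83204=- 2^2 * 11^1 * 31^1 * 61^1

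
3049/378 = 8 + 25/378 = 8.07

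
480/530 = 48/53  =  0.91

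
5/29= 5/29 = 0.17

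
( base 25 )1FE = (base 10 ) 1014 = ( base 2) 1111110110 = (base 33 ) uo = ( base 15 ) 479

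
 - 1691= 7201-8892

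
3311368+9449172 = 12760540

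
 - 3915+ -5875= - 9790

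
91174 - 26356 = 64818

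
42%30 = 12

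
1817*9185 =16689145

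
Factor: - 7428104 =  - 2^3*928513^1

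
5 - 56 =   -  51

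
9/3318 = 3/1106 = 0.00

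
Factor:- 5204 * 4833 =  - 25150932 = - 2^2*3^3*179^1*1301^1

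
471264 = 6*78544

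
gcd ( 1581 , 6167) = 1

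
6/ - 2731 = -1 + 2725/2731 = -  0.00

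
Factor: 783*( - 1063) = -832329 = - 3^3*29^1*1063^1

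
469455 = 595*789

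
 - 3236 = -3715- - 479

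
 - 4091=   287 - 4378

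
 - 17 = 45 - 62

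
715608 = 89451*8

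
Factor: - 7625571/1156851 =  - 2541857/385617 = - 3^( - 1) *17^1*173^( - 1)*743^( - 1 )*149521^1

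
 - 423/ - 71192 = 423/71192  =  0.01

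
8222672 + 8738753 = 16961425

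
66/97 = 66/97 = 0.68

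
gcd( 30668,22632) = 164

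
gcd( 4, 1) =1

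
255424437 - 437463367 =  - 182038930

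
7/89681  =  7/89681 = 0.00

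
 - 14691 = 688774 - 703465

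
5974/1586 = 2987/793 = 3.77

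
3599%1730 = 139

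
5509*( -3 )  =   - 16527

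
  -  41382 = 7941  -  49323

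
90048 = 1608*56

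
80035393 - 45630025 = 34405368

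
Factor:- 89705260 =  - 2^2*5^1*17^1 *439^1 * 601^1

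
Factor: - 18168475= - 5^2*13^1*55903^1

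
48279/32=48279/32 = 1508.72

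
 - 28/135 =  - 1+ 107/135 = - 0.21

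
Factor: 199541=37^1*5393^1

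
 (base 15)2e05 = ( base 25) FL5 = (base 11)7495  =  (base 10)9905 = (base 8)23261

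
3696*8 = 29568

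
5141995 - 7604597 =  - 2462602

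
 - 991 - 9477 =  - 10468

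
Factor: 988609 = 23^1*53^1*811^1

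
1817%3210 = 1817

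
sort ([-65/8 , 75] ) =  [ - 65/8,75] 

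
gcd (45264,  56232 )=24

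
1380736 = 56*24656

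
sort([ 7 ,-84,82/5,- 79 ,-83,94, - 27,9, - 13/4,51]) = [-84,  -  83,-79,-27, - 13/4, 7, 9 , 82/5,51,94]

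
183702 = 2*91851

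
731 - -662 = 1393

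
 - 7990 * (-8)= 63920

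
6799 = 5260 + 1539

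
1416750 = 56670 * 25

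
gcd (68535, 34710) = 15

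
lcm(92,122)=5612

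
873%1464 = 873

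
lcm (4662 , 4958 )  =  312354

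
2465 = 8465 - 6000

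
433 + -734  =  -301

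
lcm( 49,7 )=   49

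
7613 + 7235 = 14848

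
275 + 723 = 998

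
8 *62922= 503376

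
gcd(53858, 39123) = 7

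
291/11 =26 + 5/11 =26.45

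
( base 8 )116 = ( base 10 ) 78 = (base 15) 53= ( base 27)2o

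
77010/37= 2081  +  13/37 = 2081.35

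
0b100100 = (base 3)1100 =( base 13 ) 2A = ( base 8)44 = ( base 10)36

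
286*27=7722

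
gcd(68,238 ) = 34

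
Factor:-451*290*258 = -2^2*3^1*5^1 *11^1 * 29^1*41^1* 43^1 = -33743820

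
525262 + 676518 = 1201780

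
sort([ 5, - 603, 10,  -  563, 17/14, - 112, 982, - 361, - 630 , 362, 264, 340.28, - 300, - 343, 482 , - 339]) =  [ - 630, - 603,  -  563, - 361 , - 343, - 339, - 300,- 112,17/14,  5,  10 , 264, 340.28, 362 , 482, 982]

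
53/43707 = 53/43707 = 0.00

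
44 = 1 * 44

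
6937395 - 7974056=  - 1036661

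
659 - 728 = -69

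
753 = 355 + 398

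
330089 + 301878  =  631967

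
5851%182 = 27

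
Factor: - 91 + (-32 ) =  - 123 = - 3^1*41^1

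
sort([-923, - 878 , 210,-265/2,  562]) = [ - 923, - 878,  -  265/2  ,  210,562] 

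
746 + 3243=3989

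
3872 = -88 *( - 44) 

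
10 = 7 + 3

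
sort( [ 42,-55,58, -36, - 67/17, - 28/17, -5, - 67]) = [  -  67, - 55,-36,-5,  -  67/17, - 28/17, 42, 58 ]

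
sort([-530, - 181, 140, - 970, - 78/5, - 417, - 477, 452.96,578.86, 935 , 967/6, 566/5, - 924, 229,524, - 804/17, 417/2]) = [ - 970, - 924, - 530, - 477, - 417 , - 181, - 804/17,-78/5, 566/5 , 140,967/6 , 417/2,229,  452.96, 524, 578.86,935]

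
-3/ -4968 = 1/1656 =0.00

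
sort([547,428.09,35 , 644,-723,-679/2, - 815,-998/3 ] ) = [ - 815, - 723, - 679/2, - 998/3,35, 428.09, 547,644 ] 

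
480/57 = 160/19 = 8.42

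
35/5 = 7 = 7.00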